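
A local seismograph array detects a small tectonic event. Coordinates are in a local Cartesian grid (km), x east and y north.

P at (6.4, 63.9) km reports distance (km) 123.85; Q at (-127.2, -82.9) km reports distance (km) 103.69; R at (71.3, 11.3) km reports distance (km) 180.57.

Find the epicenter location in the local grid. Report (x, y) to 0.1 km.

Circle about each station: (x − 6.4)² + (y − 63.9)² = 123.85²; (x + 127.2)² + (y + 82.9)² = 103.69²; (x − 71.3)² + (y − 11.3)² = 180.57².
Subtracting pairs of circle equations eliminates x²+y² and gives linear equations (the radical axes):
-267.2 x − 293.6 y = 23515.29
129.8 x − 105.2 y = -16179.49
Solving the 2×2 system: x ≈ -109.1, y ≈ 19.2 km.

x ≈ -109.1 km, y ≈ 19.2 km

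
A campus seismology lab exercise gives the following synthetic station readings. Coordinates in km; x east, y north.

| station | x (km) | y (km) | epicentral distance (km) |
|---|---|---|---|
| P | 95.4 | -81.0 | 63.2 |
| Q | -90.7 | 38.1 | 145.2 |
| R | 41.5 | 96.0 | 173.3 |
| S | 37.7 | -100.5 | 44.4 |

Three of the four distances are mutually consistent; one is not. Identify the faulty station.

P

Solve using three stations at a time. Using Q, R, S (subtract circle equations pairwise → linear system) gives (x, y) ≈ (2.9, -72.9).
Distances from that point to each station vs reported:
  P: calculated 92.9 vs reported 63.2 → residual 29.7 km
  Q: calculated 145.2 vs reported 145.2 → residual 0.0 km
  R: calculated 173.3 vs reported 173.3 → residual 0.0 km
  S: calculated 44.4 vs reported 44.4 → residual 0.0 km
Q, R, S are mutually consistent (residuals ≈ 0); P is off by 29.7 km.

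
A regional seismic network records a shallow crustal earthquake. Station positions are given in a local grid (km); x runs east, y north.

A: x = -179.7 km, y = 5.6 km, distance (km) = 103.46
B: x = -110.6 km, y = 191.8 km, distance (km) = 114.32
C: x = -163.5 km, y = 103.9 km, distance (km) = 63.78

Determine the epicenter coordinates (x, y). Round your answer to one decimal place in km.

Circle about each station: (x + 179.7)² + (y − 5.6)² = 103.46²; (x + 110.6)² + (y − 191.8)² = 114.32²; (x + 163.5)² + (y − 103.9)² = 63.78².
Subtracting pairs of circle equations eliminates x²+y² and gives linear equations (the radical axes):
138.2 x + 372.4 y = 14331.06
32.4 x + 196.6 y = 11840.09
Solving the 2×2 system: x ≈ -105.4, y ≈ 77.6 km.

x ≈ -105.4 km, y ≈ 77.6 km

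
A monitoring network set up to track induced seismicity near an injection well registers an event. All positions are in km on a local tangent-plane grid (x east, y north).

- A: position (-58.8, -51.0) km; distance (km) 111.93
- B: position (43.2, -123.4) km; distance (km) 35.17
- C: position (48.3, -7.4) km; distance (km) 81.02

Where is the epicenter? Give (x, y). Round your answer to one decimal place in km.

(46.7, -88.4)

Circle about each station: (x + 58.8)² + (y + 51.0)² = 111.93²; (x − 43.2)² + (y + 123.4)² = 35.17²; (x − 48.3)² + (y + 7.4)² = 81.02².
Subtracting the A equation from the B and C equations removes the quadratic terms:
204.0 x − 144.8 y = 22326.76
214.2 x + 87.2 y = 2293.29
Solving the 2×2 system: x ≈ 46.7, y ≈ -88.4 km.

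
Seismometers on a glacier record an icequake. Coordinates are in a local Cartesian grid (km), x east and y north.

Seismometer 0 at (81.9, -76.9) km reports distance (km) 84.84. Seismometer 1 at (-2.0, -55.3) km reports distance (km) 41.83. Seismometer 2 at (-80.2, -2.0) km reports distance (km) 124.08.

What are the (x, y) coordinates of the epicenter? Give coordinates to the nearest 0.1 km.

Circle about each station: (x − 81.9)² + (y + 76.9)² = 84.84²; (x + 2.0)² + (y + 55.3)² = 41.83²; (x + 80.2)² + (y + 2.0)² = 124.08².
Subtracting pairs of circle equations eliminates x²+y² and gives linear equations (the radical axes):
-167.8 x + 43.2 y = -4111.05
-324.2 x + 149.8 y = -14383.20
Solving the 2×2 system: x ≈ -0.5, y ≈ -97.1 km.

(-0.5, -97.1)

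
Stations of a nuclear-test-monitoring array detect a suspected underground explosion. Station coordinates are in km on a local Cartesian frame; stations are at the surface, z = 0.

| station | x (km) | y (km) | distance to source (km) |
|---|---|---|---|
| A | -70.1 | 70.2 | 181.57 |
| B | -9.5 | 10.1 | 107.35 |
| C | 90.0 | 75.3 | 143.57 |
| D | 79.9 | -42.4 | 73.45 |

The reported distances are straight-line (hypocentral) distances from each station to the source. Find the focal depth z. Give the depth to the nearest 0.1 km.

Each station gives a sphere (x−x_i)² + (y−y_i)² + z² = d_i² (stations at z=0).
Subtracting the A sphere from B and C: z² cancels, leaving linear equations in x and y:
121.2 x − 120.2 y = 11793.85
320.2 x + 10.2 y = 16283.36
Solving: x ≈ 52.299, y ≈ -45.384 km (keep extra digits for the depth step; rounded: 52.3, -45.4).
Then from the A sphere: z² = 181.57² − (x + 70.1)² − (y − 70.2)² with x = 52.299, y = -45.384, so z ≈ 68.018 ≈ 68.0 km.

68.0 km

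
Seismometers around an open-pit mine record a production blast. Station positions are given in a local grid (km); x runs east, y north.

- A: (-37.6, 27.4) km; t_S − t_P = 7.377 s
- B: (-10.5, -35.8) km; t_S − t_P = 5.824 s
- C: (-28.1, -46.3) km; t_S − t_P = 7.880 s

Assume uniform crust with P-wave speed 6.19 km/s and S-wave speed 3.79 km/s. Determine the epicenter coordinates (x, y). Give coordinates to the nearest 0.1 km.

x ≈ 30.5 km, y ≈ 3.7 km

Distance from S−P lag: d = Δt · v_P v_S / (v_P − v_S) = Δt · (6.19·3.79)/(6.19−3.79) ≈ 9.7750·Δt.
So d_A = 72.11, d_B = 56.93, d_C = 77.03 km.
Circle about each station: (x + 37.6)² + (y − 27.4)² = 72.11²; (x + 10.5)² + (y + 35.8)² = 56.93²; (x + 28.1)² + (y + 46.3)² = 77.03².
Subtracting the A equation from the B and C equations removes the quadratic terms:
54.2 x − 126.4 y = 1186.20
19.0 x − 147.4 y = 35.01
Solving the 2×2 system: x ≈ 30.5, y ≈ 3.7 km.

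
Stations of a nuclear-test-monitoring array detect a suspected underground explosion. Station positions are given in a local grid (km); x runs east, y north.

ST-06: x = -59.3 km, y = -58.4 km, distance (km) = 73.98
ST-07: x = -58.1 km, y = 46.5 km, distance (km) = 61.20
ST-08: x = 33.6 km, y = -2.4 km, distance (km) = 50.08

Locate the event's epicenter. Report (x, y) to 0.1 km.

Circle about each station: (x + 59.3)² + (y + 58.4)² = 73.98²; (x + 58.1)² + (y − 46.5)² = 61.20²; (x − 33.6)² + (y + 2.4)² = 50.08².
Subtracting pairs of circle equations eliminates x²+y² and gives linear equations (the radical axes):
2.4 x + 209.8 y = 338.41
185.8 x + 112.0 y = -2827.30
Solving the 2×2 system: x ≈ -16.3, y ≈ 1.8 km.

-16.3 km east, 1.8 km north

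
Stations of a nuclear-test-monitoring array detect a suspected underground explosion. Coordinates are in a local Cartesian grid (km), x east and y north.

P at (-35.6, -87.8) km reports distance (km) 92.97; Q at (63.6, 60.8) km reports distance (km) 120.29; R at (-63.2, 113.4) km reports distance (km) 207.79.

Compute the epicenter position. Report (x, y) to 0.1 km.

x ≈ 52.8 km, y ≈ -59.0 km

Circle about each station: (x + 35.6)² + (y + 87.8)² = 92.97²; (x − 63.6)² + (y − 60.8)² = 120.29²; (x + 63.2)² + (y − 113.4)² = 207.79².
Subtracting the P equation from the Q and R equations removes the quadratic terms:
198.4 x + 297.2 y = -7060.86
-55.2 x + 402.4 y = -26655.66
Solving the 2×2 system: x ≈ 52.8, y ≈ -59.0 km.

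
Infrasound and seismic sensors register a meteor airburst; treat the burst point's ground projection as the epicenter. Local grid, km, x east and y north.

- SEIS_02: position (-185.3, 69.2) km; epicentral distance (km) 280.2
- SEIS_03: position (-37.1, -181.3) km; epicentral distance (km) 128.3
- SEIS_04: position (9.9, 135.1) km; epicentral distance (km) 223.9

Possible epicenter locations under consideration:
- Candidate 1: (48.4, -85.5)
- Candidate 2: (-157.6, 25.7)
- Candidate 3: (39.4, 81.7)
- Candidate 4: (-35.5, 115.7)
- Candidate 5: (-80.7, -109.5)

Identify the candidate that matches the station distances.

For each candidate, compare |candidate − station| to the reported distance:
Candidate 1: residuals SEIS_02 0.1, SEIS_03 0.1, SEIS_04 0.0 → max 0.1 km
Candidate 2: residuals SEIS_02 228.6, SEIS_03 111.2, SEIS_04 23.8 → max 228.6 km
Candidate 3: residuals SEIS_02 55.2, SEIS_03 145.6, SEIS_04 162.9 → max 162.9 km
Candidate 4: residuals SEIS_02 123.3, SEIS_03 168.7, SEIS_04 174.5 → max 174.5 km
Candidate 5: residuals SEIS_02 73.1, SEIS_03 44.3, SEIS_04 36.9 → max 73.1 km
Only Candidate 1 has all residuals ≈ 0.

Candidate 1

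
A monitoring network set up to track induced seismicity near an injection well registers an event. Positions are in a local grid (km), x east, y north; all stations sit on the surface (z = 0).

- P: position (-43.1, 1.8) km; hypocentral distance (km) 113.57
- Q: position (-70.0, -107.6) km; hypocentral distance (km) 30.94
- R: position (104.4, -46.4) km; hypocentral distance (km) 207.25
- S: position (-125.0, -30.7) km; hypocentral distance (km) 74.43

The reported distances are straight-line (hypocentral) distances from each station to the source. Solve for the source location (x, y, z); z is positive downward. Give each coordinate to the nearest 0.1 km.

x ≈ -95.9 km, y ≈ -97.8 km, depth ≈ 13.8 km

Each station gives a sphere (x−x_i)² + (y−y_i)² + z² = d_i² (stations at z=0).
Subtracting the P sphere from Q and R: z² cancels, leaving linear equations in x and y:
-53.8 x − 218.8 y = 26557.77
295.0 x − 96.4 y = -18862.95
Solving: x ≈ -95.901, y ≈ -97.798 km (keep extra digits for the depth step; rounded: -95.9, -97.8).
Then from the P sphere: z² = 113.57² − (x + 43.1)² − (y − 1.8)² with x = -95.901, y = -97.798, so z ≈ 13.800 ≈ 13.8 km.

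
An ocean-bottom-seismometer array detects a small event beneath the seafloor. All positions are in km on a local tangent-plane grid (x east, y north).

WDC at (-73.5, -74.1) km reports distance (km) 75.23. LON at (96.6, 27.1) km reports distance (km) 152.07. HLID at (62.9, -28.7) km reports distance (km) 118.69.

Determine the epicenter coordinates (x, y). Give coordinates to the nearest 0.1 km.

Circle about each station: (x + 73.5)² + (y + 74.1)² = 75.23²; (x − 96.6)² + (y − 27.1)² = 152.07²; (x − 62.9)² + (y + 28.7)² = 118.69².
Subtracting the WDC equation from the LON and HLID equations removes the quadratic terms:
340.2 x + 202.4 y = -18292.82
272.8 x + 90.8 y = -14540.72
Solving the 2×2 system: x ≈ -52.7, y ≈ -1.8 km.

-52.7 km east, -1.8 km north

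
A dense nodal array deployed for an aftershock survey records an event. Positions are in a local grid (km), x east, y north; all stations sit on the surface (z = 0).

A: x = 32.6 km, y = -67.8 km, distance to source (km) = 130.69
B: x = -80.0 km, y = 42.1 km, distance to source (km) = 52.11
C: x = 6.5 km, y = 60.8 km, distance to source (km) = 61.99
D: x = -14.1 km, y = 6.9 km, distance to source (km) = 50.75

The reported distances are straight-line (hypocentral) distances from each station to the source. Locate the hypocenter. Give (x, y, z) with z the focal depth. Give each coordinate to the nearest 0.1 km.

x ≈ -39.9 km, y ≈ 35.9 km, depth ≈ 32.7 km

Each station gives a sphere (x−x_i)² + (y−y_i)² + z² = d_i² (stations at z=0).
Subtracting the A sphere from B and C: z² cancels, leaving linear equations in x and y:
-225.2 x + 219.8 y = 16877.23
-52.2 x + 257.2 y = 11316.41
Solving: x ≈ -39.904, y ≈ 35.900 km (keep extra digits for the depth step; rounded: -39.9, 35.9).
Then from the A sphere: z² = 130.69² − (x − 32.6)² − (y + 67.8)² with x = -39.904, y = 35.900, so z ≈ 32.701 ≈ 32.7 km.
Check against D (with the unrounded solution): distance 50.76 ≈ 50.75 km. ✓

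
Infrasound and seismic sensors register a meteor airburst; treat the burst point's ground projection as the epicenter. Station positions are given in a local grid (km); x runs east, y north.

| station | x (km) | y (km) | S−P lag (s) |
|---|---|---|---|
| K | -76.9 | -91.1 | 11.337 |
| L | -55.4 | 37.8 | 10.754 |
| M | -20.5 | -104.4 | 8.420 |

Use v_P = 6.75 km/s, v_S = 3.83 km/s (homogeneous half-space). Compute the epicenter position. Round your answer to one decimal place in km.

Distance from S−P lag: d = Δt · v_P v_S / (v_P − v_S) = Δt · (6.75·3.83)/(6.75−3.83) ≈ 8.8536·Δt.
So d_K = 100.37, d_L = 95.21, d_M = 74.55 km.
Circle about each station: (x + 76.9)² + (y + 91.1)² = 100.37²; (x + 55.4)² + (y − 37.8)² = 95.21²; (x + 20.5)² + (y + 104.4)² = 74.55².
Subtracting pairs of circle equations eliminates x²+y² and gives linear equations (the radical axes):
43.0 x + 257.8 y = -8705.63
112.8 x − 26.6 y = 1623.22
Solving the 2×2 system: x ≈ 6.2, y ≈ -34.8 km.

(6.2, -34.8)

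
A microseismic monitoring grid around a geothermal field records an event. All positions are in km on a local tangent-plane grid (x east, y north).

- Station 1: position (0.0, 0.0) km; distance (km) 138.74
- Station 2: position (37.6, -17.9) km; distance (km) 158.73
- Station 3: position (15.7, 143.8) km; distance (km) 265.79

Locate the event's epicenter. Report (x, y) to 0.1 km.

Circle about each station: x² + y² = 138.74²; (x − 37.6)² + (y + 17.9)² = 158.73²; (x − 15.7)² + (y − 143.8)² = 265.79².
Subtracting the Station 1 equation from the Station 2 and Station 3 equations removes the quadratic terms:
75.2 x − 35.8 y = -4212.26
31.4 x + 287.6 y = -30470.61
Solving the 2×2 system: x ≈ -101.2, y ≈ -94.9 km.
Check against Station 1 (with the unrounded x, y): √(x²+y²) = 138.73 ≈ 138.74 km. ✓

-101.2 km east, -94.9 km north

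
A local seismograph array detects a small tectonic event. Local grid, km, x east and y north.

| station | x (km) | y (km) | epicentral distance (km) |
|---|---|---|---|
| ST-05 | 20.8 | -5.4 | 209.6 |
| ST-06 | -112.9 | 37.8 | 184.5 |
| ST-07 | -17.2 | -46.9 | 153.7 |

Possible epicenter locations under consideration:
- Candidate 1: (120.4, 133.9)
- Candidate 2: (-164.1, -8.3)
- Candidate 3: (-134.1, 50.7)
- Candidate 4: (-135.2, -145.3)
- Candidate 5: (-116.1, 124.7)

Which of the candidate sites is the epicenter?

Candidate 4

For each candidate, compare |candidate − station| to the reported distance:
Candidate 1: residuals ST-05 38.4, ST-06 67.8, ST-07 73.5 → max 73.5 km
Candidate 2: residuals ST-05 24.7, ST-06 115.6, ST-07 1.8 → max 115.6 km
Candidate 3: residuals ST-05 44.9, ST-06 159.7, ST-07 1.4 → max 159.7 km
Candidate 4: residuals ST-05 0.1, ST-06 0.0, ST-07 0.1 → max 0.1 km
Candidate 5: residuals ST-05 20.7, ST-06 97.5, ST-07 44.4 → max 97.5 km
Only Candidate 4 has all residuals ≈ 0.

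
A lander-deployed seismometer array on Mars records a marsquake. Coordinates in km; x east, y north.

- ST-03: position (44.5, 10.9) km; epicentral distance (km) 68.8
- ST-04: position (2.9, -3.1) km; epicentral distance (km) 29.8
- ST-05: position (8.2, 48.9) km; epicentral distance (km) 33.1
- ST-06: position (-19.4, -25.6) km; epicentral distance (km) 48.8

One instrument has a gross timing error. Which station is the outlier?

ST-03

Solve using three stations at a time. Using ST-04, ST-05, ST-06 (subtract circle equations pairwise → linear system) gives (x, y) ≈ (-12.2, 22.7).
Distances from that point to each station vs reported:
  ST-03: calculated 57.9 vs reported 68.8 → residual 10.9 km
  ST-04: calculated 29.9 vs reported 29.8 → residual 0.1 km
  ST-05: calculated 33.2 vs reported 33.1 → residual 0.1 km
  ST-06: calculated 48.8 vs reported 48.8 → residual 0.0 km
ST-04, ST-05, ST-06 are mutually consistent (residuals ≈ 0); ST-03 is off by 10.9 km.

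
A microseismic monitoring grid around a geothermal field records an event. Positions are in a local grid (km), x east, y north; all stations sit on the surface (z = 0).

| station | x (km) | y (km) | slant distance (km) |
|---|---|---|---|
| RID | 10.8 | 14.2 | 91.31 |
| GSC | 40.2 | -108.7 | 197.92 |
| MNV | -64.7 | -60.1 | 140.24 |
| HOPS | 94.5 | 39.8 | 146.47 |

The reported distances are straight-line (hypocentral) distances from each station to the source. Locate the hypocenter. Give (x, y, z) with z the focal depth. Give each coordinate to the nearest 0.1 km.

Each station gives a sphere (x−x_i)² + (y−y_i)² + z² = d_i² (stations at z=0).
Subtracting the RID sphere from GSC and MNV: z² cancels, leaving linear equations in x and y:
58.8 x − 245.8 y = -17721.36
-151.0 x − 148.6 y = -3849.92
Solving: x ≈ -36.793, y ≈ 63.295 km (keep extra digits for the depth step; rounded: -36.8, 63.3).
Then from the RID sphere: z² = 91.31² − (x − 10.8)² − (y − 14.2)² with x = -36.793, y = 63.295, so z ≈ 60.515 ≈ 60.5 km.

x ≈ -36.8 km, y ≈ 63.3 km, depth ≈ 60.5 km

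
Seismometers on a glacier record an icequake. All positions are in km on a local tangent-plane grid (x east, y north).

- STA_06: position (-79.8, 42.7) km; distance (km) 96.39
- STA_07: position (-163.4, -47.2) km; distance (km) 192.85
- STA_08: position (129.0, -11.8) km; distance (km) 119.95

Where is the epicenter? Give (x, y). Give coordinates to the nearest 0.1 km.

Circle about each station: (x + 79.8)² + (y − 42.7)² = 96.39²; (x + 163.4)² + (y + 47.2)² = 192.85²; (x − 129.0)² + (y + 11.8)² = 119.95².
Subtracting the STA_06 equation from the STA_07 and STA_08 equations removes the quadratic terms:
-167.2 x − 179.8 y = -7164.02
417.6 x − 109.0 y = 3491.94
Solving the 2×2 system: x ≈ 15.1, y ≈ 25.8 km.
Check against STA_06 (with the unrounded x, y): √((x + 79.8)²+(y − 42.7)²) = 96.39 ≈ 96.39 km. ✓

15.1 km east, 25.8 km north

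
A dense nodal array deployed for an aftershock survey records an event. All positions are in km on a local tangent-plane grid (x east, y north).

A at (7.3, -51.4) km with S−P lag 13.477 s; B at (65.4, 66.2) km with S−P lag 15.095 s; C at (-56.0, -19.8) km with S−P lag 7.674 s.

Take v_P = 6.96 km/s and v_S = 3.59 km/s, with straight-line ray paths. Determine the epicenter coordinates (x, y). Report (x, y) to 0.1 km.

x ≈ -42.2 km, y ≈ 35.4 km

Distance from S−P lag: d = Δt · v_P v_S / (v_P − v_S) = Δt · (6.96·3.59)/(6.96−3.59) ≈ 7.4144·Δt.
So d_A = 99.92, d_B = 111.92, d_C = 56.90 km.
Circle about each station: (x − 7.3)² + (y + 51.4)² = 99.92²; (x − 65.4)² + (y − 66.2)² = 111.92²; (x + 56.0)² + (y + 19.8)² = 56.90².
Subtracting the A equation from the B and C equations removes the quadratic terms:
116.2 x + 235.2 y = 3422.27
-126.6 x + 63.2 y = 7579.19
Solving the 2×2 system: x ≈ -42.2, y ≈ 35.4 km.
Check against A (with the unrounded x, y): √((x − 7.3)²+(y + 51.4)²) = 99.92 ≈ 99.92 km. ✓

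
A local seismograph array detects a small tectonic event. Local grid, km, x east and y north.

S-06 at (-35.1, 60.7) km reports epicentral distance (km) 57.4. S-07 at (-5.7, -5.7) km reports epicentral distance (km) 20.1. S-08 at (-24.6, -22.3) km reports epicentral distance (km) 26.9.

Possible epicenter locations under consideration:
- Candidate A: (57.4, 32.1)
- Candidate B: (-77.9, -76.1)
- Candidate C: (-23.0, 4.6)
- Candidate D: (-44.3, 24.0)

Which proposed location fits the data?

Candidate C

For each candidate, compare |candidate − station| to the reported distance:
Candidate A: residuals S-06 39.4, S-07 53.5, S-08 71.5 → max 71.5 km
Candidate B: residuals S-06 85.9, S-07 80.7, S-08 48.8 → max 85.9 km
Candidate C: residuals S-06 0.0, S-07 0.0, S-08 0.0 → max 0.0 km
Candidate D: residuals S-06 19.6, S-07 28.6, S-08 23.4 → max 28.6 km
Only Candidate C has all residuals ≈ 0.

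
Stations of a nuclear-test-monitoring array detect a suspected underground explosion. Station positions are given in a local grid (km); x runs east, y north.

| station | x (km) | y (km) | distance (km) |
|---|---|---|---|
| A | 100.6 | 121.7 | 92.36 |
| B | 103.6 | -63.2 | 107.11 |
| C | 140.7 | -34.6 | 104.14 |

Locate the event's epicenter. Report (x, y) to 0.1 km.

Circle about each station: (x − 100.6)² + (y − 121.7)² = 92.36²; (x − 103.6)² + (y + 63.2)² = 107.11²; (x − 140.7)² + (y + 34.6)² = 104.14².
Subtracting the A equation from the B and C equations removes the quadratic terms:
6.0 x − 369.8 y = -13146.23
80.2 x − 312.6 y = -6252.37
Solving the 2×2 system: x ≈ 64.7, y ≈ 36.6 km.

(64.7, 36.6)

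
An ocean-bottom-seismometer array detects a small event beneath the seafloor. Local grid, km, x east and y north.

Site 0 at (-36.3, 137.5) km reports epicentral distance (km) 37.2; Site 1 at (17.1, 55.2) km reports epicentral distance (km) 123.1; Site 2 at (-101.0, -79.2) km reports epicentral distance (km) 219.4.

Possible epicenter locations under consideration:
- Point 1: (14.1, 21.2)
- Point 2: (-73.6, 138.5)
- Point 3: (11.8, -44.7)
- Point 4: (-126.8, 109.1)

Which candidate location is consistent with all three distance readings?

Point 2

For each candidate, compare |candidate − station| to the reported distance:
Point 1: residuals Site 0 89.6, Site 1 89.0, Site 2 66.7 → max 89.6 km
Point 2: residuals Site 0 0.1, Site 1 0.0, Site 2 0.0 → max 0.1 km
Point 3: residuals Site 0 151.2, Site 1 23.1, Site 2 101.4 → max 151.2 km
Point 4: residuals Site 0 57.7, Site 1 30.6, Site 2 29.3 → max 57.7 km
Only Point 2 has all residuals ≈ 0.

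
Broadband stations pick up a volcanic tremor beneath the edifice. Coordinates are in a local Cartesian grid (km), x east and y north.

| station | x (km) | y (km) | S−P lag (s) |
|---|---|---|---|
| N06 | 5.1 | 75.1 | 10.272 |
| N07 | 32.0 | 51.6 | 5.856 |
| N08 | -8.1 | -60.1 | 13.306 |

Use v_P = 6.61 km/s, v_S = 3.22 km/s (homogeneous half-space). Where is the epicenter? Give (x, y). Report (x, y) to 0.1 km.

28.5 km east, 15.0 km north

Distance from S−P lag: d = Δt · v_P v_S / (v_P − v_S) = Δt · (6.61·3.22)/(6.61−3.22) ≈ 6.2785·Δt.
So d_N06 = 64.49, d_N07 = 36.77, d_N08 = 83.54 km.
Circle about each station: (x − 5.1)² + (y − 75.1)² = 64.49²; (x − 32.0)² + (y − 51.6)² = 36.77²; (x + 8.1)² + (y + 60.1)² = 83.54².
Subtracting the N06 equation from the N07 and N08 equations removes the quadratic terms:
53.8 x − 47.0 y = 827.47
-26.4 x − 270.4 y = -4808.37
Solving the 2×2 system: x ≈ 28.5, y ≈ 15.0 km.
Check against N06 (with the unrounded x, y): √((x − 5.1)²+(y − 75.1)²) = 64.49 ≈ 64.49 km. ✓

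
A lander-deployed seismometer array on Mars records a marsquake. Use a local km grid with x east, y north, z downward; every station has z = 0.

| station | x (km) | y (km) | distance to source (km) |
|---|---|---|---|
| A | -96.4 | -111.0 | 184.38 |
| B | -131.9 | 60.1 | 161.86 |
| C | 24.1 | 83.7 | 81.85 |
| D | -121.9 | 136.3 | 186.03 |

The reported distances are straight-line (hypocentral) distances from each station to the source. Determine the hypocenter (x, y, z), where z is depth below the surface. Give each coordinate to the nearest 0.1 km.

(15.8, 24.3, 55.7)

Each station gives a sphere (x−x_i)² + (y−y_i)² + z² = d_i² (stations at z=0).
Subtracting the A sphere from B and C: z² cancels, leaving linear equations in x and y:
-71.0 x + 342.2 y = 7192.98
241.0 x + 389.4 y = 13269.10
Solving: x ≈ 15.799, y ≈ 24.298 km (keep extra digits for the depth step; rounded: 15.8, 24.3).
Then from the A sphere: z² = 184.38² − (x + 96.4)² − (y + 111.0)² with x = 15.799, y = 24.298, so z ≈ 55.694 ≈ 55.7 km.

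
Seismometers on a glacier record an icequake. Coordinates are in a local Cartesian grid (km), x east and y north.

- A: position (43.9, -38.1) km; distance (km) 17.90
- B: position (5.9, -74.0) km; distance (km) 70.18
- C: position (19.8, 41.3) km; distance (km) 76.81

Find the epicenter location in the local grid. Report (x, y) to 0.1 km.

57.0 km east, -25.9 km north

Circle about each station: (x − 43.9)² + (y + 38.1)² = 17.90²; (x − 5.9)² + (y + 74.0)² = 70.18²; (x − 19.8)² + (y − 41.3)² = 76.81².
Subtracting pairs of circle equations eliminates x²+y² and gives linear equations (the radical axes):
-76.0 x − 71.8 y = -2472.83
-48.2 x + 158.8 y = -6860.46
Solving the 2×2 system: x ≈ 57.0, y ≈ -25.9 km.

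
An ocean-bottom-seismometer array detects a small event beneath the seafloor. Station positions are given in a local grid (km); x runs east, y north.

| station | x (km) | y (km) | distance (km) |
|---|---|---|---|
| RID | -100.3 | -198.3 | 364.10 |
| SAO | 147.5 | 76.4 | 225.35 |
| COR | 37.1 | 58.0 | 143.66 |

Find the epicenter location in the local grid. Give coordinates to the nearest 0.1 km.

Circle about each station: (x + 100.3)² + (y + 198.3)² = 364.10²; (x − 147.5)² + (y − 76.4)² = 225.35²; (x − 37.1)² + (y − 58.0)² = 143.66².
Subtracting the RID equation from the SAO and COR equations removes the quadratic terms:
495.6 x + 549.4 y = 59996.42
274.8 x + 512.6 y = 67288.04
Solving the 2×2 system: x ≈ -60.3, y ≈ 163.6 km.

(-60.3, 163.6)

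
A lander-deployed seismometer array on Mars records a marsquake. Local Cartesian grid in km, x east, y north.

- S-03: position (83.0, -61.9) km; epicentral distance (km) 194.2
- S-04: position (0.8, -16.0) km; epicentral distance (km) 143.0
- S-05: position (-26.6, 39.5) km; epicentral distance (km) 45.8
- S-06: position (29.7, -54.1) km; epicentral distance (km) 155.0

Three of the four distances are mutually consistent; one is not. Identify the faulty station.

Solve using three stations at a time. Using S-03, S-05, S-06 (subtract circle equations pairwise → linear system) gives (x, y) ≈ (-52.2, 77.5).
Distances from that point to each station vs reported:
  S-03: calculated 194.2 vs reported 194.2 → residual 0.0 km
  S-04: calculated 107.5 vs reported 143.0 → residual 35.5 km
  S-05: calculated 45.8 vs reported 45.8 → residual 0.0 km
  S-06: calculated 155.0 vs reported 155.0 → residual 0.0 km
S-03, S-05, S-06 are mutually consistent (residuals ≈ 0); S-04 is off by 35.5 km.

S-04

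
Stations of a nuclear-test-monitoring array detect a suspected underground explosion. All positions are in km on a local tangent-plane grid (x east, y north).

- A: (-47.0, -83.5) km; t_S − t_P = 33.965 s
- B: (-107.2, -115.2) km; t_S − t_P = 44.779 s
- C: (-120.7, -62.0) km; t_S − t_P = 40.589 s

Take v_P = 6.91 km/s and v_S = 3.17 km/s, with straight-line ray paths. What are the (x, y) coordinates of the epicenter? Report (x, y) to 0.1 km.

Distance from S−P lag: d = Δt · v_P v_S / (v_P − v_S) = Δt · (6.91·3.17)/(6.91−3.17) ≈ 5.8569·Δt.
So d_A = 198.93, d_B = 262.26, d_C = 237.72 km.
Circle about each station: (x + 47.0)² + (y + 83.5)² = 198.93²; (x + 107.2)² + (y + 115.2)² = 262.26²; (x + 120.7)² + (y + 62.0)² = 237.72².
Subtracting the A equation from the B and C equations removes the quadratic terms:
-120.4 x − 63.4 y = -13625.53
-147.4 x + 43.0 y = -7706.41
Solving the 2×2 system: x ≈ 74.0, y ≈ 74.4 km.

(74.0, 74.4)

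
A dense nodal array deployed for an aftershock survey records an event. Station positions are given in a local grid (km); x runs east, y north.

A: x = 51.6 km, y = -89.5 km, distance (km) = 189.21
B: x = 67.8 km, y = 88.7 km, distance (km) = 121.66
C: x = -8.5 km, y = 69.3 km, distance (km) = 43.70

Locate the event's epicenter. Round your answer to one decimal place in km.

Circle about each station: (x − 51.6)² + (y + 89.5)² = 189.21²; (x − 67.8)² + (y − 88.7)² = 121.66²; (x + 8.5)² + (y − 69.3)² = 43.70².
Subtracting pairs of circle equations eliminates x²+y² and gives linear equations (the radical axes):
32.4 x + 356.4 y = 22790.99
-120.2 x + 317.6 y = 28092.66
Solving the 2×2 system: x ≈ -52.2, y ≈ 68.7 km.
Check against A (with the unrounded x, y): √((x − 51.6)²+(y + 89.5)²) = 189.21 ≈ 189.21 km. ✓

-52.2 km east, 68.7 km north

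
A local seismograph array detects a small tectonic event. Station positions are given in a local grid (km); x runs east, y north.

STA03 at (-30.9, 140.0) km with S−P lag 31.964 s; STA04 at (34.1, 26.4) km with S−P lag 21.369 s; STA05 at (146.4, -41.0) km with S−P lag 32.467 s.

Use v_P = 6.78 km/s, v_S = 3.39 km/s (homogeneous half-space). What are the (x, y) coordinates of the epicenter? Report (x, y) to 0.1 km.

(-71.4, -72.9)

Distance from S−P lag: d = Δt · v_P v_S / (v_P − v_S) = Δt · (6.78·3.39)/(6.78−3.39) ≈ 6.7800·Δt.
So d_STA03 = 216.72, d_STA04 = 144.88, d_STA05 = 220.13 km.
Circle about each station: (x + 30.9)² + (y − 140.0)² = 216.72²; (x − 34.1)² + (y − 26.4)² = 144.88²; (x − 146.4)² + (y + 41.0)² = 220.13².
Subtracting pairs of circle equations eliminates x²+y² and gives linear equations (the radical axes):
130.0 x − 227.2 y = 7282.30
354.6 x − 362.0 y = 1069.49
Solving the 2×2 system: x ≈ -71.4, y ≈ -72.9 km.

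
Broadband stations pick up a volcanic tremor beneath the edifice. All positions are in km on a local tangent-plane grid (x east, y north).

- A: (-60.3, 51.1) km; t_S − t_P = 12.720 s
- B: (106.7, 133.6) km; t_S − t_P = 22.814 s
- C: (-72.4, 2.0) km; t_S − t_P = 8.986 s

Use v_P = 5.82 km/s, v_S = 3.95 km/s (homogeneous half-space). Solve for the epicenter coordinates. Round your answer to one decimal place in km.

Distance from S−P lag: d = Δt · v_P v_S / (v_P − v_S) = Δt · (5.82·3.95)/(5.82−3.95) ≈ 12.2936·Δt.
So d_A = 156.37, d_B = 280.47, d_C = 110.47 km.
Circle about each station: (x + 60.3)² + (y − 51.1)² = 156.37²; (x − 106.7)² + (y − 133.6)² = 280.47²; (x + 72.4)² + (y − 2.0)² = 110.47².
Subtracting pairs of circle equations eliminates x²+y² and gives linear equations (the radical axes):
334.0 x + 165.0 y = -31225.29
-24.2 x − 98.2 y = 11246.42
Solving the 2×2 system: x ≈ -42.0, y ≈ -104.2 km.
Check against A (with the unrounded x, y): √((x + 60.3)²+(y − 51.1)²) = 156.34 ≈ 156.37 km. ✓

x ≈ -42.0 km, y ≈ -104.2 km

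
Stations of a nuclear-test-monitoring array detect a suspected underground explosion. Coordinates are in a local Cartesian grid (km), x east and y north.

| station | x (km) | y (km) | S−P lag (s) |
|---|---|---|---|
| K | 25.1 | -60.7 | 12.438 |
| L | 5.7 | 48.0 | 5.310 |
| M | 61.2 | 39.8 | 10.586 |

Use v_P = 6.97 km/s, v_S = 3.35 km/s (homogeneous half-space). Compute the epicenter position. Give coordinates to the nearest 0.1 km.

Distance from S−P lag: d = Δt · v_P v_S / (v_P − v_S) = Δt · (6.97·3.35)/(6.97−3.35) ≈ 6.4501·Δt.
So d_K = 80.23, d_L = 34.25, d_M = 68.28 km.
Circle about each station: (x − 25.1)² + (y + 60.7)² = 80.23²; (x − 5.7)² + (y − 48.0)² = 34.25²; (x − 61.2)² + (y − 39.8)² = 68.28².
Subtracting the K equation from the L and M equations removes the quadratic terms:
-38.8 x + 217.4 y = 3285.78
72.2 x + 201.0 y = 2789.67
Solving the 2×2 system: x ≈ -2.3, y ≈ 14.7 km.

x ≈ -2.3 km, y ≈ 14.7 km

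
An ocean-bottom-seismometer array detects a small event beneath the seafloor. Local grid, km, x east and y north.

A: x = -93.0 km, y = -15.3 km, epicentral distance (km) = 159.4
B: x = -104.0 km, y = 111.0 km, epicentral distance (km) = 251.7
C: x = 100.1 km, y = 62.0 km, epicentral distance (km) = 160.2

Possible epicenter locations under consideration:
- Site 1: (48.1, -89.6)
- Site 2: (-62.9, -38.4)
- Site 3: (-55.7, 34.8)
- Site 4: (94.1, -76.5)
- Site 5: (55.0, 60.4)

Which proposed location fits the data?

For each candidate, compare |candidate − station| to the reported distance:
Site 1: residuals A 0.1, B 0.0, C 0.1 → max 0.1 km
Site 2: residuals A 121.5, B 96.7, C 31.2 → max 121.5 km
Site 3: residuals A 96.9, B 161.5, C 2.0 → max 161.5 km
Site 4: residuals A 37.5, B 21.1, C 21.6 → max 37.5 km
Site 5: residuals A 6.8, B 84.8, C 115.1 → max 115.1 km
Only Site 1 has all residuals ≈ 0.

Site 1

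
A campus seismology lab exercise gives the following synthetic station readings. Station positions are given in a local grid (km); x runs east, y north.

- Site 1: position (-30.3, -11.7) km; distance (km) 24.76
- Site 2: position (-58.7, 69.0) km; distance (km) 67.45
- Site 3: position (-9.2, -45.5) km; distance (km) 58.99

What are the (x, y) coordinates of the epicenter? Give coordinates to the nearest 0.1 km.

Circle about each station: (x + 30.3)² + (y + 11.7)² = 24.76²; (x + 58.7)² + (y − 69.0)² = 67.45²; (x + 9.2)² + (y + 45.5)² = 58.99².
Subtracting the Site 1 equation from the Site 2 and Site 3 equations removes the quadratic terms:
-56.8 x + 161.4 y = 3215.27
42.2 x − 67.6 y = -1766.85
Solving the 2×2 system: x ≈ -22.8, y ≈ 11.9 km.

x ≈ -22.8 km, y ≈ 11.9 km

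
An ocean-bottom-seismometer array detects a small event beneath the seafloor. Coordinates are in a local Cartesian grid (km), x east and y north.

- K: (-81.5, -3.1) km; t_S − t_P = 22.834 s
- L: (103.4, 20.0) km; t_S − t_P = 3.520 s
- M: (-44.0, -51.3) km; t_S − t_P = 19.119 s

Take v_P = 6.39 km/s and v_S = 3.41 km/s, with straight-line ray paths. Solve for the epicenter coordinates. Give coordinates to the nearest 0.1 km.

Distance from S−P lag: d = Δt · v_P v_S / (v_P − v_S) = Δt · (6.39·3.41)/(6.39−3.41) ≈ 7.3120·Δt.
So d_K = 166.96, d_L = 25.74, d_M = 139.80 km.
Circle about each station: (x + 81.5)² + (y + 3.1)² = 166.96²; (x − 103.4)² + (y − 20.0)² = 25.74²; (x + 44.0)² + (y + 51.3)² = 139.80².
Subtracting the K equation from the L and M equations removes the quadratic terms:
369.8 x + 46.2 y = 31652.79
75.0 x − 96.4 y = 6247.43
Solving the 2×2 system: x ≈ 85.4, y ≈ 1.6 km.

(85.4, 1.6)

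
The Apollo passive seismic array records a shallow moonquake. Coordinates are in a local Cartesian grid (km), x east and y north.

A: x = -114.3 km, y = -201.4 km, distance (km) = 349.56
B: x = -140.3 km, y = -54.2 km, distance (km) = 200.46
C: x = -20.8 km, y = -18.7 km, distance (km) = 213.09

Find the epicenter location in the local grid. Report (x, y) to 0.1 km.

x ≈ -156.5 km, y ≈ 145.6 km

Circle about each station: (x + 114.3)² + (y + 201.4)² = 349.56²; (x + 140.3)² + (y + 54.2)² = 200.46²; (x + 20.8)² + (y + 18.7)² = 213.09².
Subtracting the A equation from the B and C equations removes the quadratic terms:
-52.0 x + 294.4 y = 51003.26
187.0 x + 365.4 y = 23940.73
Solving the 2×2 system: x ≈ -156.5, y ≈ 145.6 km.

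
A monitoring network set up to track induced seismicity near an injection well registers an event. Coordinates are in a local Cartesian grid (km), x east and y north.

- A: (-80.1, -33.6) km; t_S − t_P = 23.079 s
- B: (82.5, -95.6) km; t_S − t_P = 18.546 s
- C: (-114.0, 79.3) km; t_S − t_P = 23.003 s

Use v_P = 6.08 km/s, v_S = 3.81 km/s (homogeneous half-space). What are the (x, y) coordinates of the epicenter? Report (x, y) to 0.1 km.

(120.5, 89.8)

Distance from S−P lag: d = Δt · v_P v_S / (v_P − v_S) = Δt · (6.08·3.81)/(6.08−3.81) ≈ 10.2048·Δt.
So d_A = 235.52, d_B = 189.26, d_C = 234.74 km.
Circle about each station: (x + 80.1)² + (y + 33.6)² = 235.52²; (x − 82.5)² + (y + 95.6)² = 189.26²; (x + 114.0)² + (y − 79.3)² = 234.74².
Subtracting pairs of circle equations eliminates x²+y² and gives linear equations (the radical axes):
325.2 x − 124.0 y = 28050.96
-67.8 x + 225.8 y = 12106.32
Solving the 2×2 system: x ≈ 120.5, y ≈ 89.8 km.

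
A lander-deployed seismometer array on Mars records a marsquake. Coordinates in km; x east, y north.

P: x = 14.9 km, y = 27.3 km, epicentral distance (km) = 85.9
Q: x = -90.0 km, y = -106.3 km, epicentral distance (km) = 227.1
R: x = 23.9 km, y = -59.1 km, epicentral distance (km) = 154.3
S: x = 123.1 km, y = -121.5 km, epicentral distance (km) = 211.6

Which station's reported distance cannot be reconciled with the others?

Solve using three stations at a time. Using P, R, S (subtract circle equations pairwise → linear system) gives (x, y) ≈ (78.3, 85.3).
Distances from that point to each station vs reported:
  P: calculated 85.9 vs reported 85.9 → residual 0.0 km
  Q: calculated 255.0 vs reported 227.1 → residual 27.9 km
  R: calculated 154.3 vs reported 154.3 → residual 0.0 km
  S: calculated 211.6 vs reported 211.6 → residual 0.0 km
P, R, S are mutually consistent (residuals ≈ 0); Q is off by 27.9 km.

Q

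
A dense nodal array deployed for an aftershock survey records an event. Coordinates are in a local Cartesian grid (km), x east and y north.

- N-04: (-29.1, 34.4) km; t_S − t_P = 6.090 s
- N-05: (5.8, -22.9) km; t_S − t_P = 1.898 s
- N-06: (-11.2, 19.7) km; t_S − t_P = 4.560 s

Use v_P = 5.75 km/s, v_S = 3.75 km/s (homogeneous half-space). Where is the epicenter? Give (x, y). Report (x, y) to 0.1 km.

x ≈ -13.6 km, y ≈ -29.4 km

Distance from S−P lag: d = Δt · v_P v_S / (v_P − v_S) = Δt · (5.75·3.75)/(5.75−3.75) ≈ 10.7812·Δt.
So d_N-04 = 65.66, d_N-05 = 20.46, d_N-06 = 49.16 km.
Circle about each station: (x + 29.1)² + (y − 34.4)² = 65.66²; (x − 5.8)² + (y + 22.9)² = 20.46²; (x + 11.2)² + (y − 19.7)² = 49.16².
Subtracting pairs of circle equations eliminates x²+y² and gives linear equations (the radical axes):
69.8 x − 114.6 y = 2420.50
35.8 x − 29.4 y = 377.89
Solving the 2×2 system: x ≈ -13.6, y ≈ -29.4 km.
Check against N-04 (with the unrounded x, y): √((x + 29.1)²+(y − 34.4)²) = 65.66 ≈ 65.66 km. ✓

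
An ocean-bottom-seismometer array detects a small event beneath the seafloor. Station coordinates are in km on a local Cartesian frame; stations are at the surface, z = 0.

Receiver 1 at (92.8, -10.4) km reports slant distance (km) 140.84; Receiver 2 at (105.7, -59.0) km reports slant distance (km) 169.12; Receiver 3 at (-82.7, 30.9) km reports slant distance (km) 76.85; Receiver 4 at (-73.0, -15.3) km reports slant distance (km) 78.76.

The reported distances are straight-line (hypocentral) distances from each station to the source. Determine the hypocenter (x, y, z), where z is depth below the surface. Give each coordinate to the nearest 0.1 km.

(-32.2, 20.6, 57.0)

Each station gives a sphere (x−x_i)² + (y−y_i)² + z² = d_i² (stations at z=0).
Subtracting the Receiver 1 sphere from Receiver 2 and Receiver 3: z² cancels, leaving linear equations in x and y:
25.8 x − 97.2 y = -2832.18
-351.0 x + 82.6 y = 13004.08
Solving: x ≈ -32.203, y ≈ 20.590 km (keep extra digits for the depth step; rounded: -32.2, 20.6).
Then from the Receiver 1 sphere: z² = 140.84² − (x − 92.8)² − (y + 10.4)² with x = -32.203, y = 20.590, so z ≈ 57.007 ≈ 57.0 km.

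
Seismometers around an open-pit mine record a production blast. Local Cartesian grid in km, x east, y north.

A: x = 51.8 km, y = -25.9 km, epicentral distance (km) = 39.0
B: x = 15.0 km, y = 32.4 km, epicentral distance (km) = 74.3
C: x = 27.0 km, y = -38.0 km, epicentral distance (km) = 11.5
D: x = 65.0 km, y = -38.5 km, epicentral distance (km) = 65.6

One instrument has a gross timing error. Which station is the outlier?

D

Solve using three stations at a time. Using A, B, C (subtract circle equations pairwise → linear system) gives (x, y) ≈ (16.2, -41.9).
Distances from that point to each station vs reported:
  A: calculated 39.0 vs reported 39.0 → residual 0.0 km
  B: calculated 74.3 vs reported 74.3 → residual 0.0 km
  C: calculated 11.4 vs reported 11.5 → residual 0.1 km
  D: calculated 48.9 vs reported 65.6 → residual 16.7 km
A, B, C are mutually consistent (residuals ≈ 0); D is off by 16.7 km.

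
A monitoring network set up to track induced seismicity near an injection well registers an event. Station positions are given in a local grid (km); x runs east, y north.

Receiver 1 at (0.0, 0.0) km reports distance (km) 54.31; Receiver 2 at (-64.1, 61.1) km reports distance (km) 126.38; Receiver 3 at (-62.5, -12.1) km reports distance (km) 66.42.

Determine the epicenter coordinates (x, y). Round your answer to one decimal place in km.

Circle about each station: x² + y² = 54.31²; (x + 64.1)² + (y − 61.1)² = 126.38²; (x + 62.5)² + (y + 12.1)² = 66.42².
Subtracting the Receiver 1 equation from the Receiver 2 and Receiver 3 equations removes the quadratic terms:
-128.2 x + 122.2 y = -5180.31
-125.0 x − 24.2 y = 2590.62
Solving the 2×2 system: x ≈ -10.4, y ≈ -53.3 km.

(-10.4, -53.3)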